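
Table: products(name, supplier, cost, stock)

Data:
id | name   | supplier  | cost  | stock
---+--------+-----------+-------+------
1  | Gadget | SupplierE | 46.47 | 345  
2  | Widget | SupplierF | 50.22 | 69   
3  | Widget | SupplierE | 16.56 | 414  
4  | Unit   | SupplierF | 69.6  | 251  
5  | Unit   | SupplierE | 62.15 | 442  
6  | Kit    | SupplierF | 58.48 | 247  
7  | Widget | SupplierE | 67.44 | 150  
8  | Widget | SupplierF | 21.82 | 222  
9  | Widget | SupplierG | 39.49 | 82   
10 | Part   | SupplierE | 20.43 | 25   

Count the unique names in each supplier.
SELECT supplier, COUNT(DISTINCT name)
FROM products
GROUP BY supplier

Result:
  SupplierE: 4 distinct
  SupplierF: 3 distinct
  SupplierG: 1 distinct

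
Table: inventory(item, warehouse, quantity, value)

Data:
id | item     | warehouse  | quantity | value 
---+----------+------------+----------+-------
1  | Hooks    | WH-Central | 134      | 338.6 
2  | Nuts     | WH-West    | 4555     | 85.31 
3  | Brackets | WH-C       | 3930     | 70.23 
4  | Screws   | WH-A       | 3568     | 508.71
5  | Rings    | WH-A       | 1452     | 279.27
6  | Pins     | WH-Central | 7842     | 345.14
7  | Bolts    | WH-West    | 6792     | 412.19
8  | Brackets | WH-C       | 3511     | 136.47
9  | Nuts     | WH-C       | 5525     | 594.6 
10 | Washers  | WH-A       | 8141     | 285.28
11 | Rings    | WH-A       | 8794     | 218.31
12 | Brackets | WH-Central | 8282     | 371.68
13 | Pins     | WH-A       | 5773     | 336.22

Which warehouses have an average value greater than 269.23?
SELECT warehouse, AVG(value)
FROM inventory
GROUP BY warehouse
HAVING AVG(value) > 269.23

Result:
  WH-A: avg=325.56
  WH-Central: avg=351.81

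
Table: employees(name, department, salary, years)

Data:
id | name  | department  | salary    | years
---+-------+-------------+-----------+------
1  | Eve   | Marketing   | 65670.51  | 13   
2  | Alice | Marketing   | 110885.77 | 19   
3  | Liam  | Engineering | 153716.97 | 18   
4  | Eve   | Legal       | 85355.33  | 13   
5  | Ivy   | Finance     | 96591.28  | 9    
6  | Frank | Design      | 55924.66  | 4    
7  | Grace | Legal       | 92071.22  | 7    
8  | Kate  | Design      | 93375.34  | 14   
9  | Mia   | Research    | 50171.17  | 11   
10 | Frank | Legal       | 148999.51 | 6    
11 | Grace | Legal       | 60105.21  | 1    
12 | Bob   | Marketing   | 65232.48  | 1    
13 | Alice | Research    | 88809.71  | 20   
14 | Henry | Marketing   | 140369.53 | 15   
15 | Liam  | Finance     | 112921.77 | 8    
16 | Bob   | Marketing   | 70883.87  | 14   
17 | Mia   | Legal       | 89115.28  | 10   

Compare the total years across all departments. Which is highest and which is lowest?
SELECT department, SUM(years)
FROM employees
GROUP BY department
ORDER BY SUM(years)

All groups:
  Finance: 17
  Design: 18
  Engineering: 18
  Research: 31
  Legal: 37
  Marketing: 62

Highest: Marketing (62)
Lowest: Finance (17)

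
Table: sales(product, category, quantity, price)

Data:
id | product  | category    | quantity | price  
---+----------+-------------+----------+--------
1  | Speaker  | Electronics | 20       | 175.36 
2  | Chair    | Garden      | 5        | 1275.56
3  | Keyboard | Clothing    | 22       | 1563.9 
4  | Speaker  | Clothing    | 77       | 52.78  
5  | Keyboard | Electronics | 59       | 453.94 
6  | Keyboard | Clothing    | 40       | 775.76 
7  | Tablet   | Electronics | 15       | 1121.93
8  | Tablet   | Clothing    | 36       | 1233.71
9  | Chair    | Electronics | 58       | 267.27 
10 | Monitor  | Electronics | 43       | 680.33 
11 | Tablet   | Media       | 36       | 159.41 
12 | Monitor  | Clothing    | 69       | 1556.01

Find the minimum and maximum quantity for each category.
SELECT category, MIN(quantity), MAX(quantity)
FROM sales
GROUP BY category

Result:
  Clothing: min=22, max=77
  Electronics: min=15, max=59
  Garden: min=5, max=5
  Media: min=36, max=36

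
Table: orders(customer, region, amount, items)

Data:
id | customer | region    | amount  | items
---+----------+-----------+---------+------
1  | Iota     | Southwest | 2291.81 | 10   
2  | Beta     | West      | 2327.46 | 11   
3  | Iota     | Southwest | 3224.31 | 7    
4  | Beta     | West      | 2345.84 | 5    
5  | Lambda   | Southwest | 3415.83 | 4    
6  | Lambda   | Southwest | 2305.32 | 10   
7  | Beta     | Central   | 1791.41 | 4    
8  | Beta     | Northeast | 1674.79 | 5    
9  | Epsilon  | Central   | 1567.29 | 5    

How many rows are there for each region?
SELECT region, COUNT(*) as count
FROM orders
GROUP BY region

Result:
  Central: 2
  Northeast: 1
  Southwest: 4
  West: 2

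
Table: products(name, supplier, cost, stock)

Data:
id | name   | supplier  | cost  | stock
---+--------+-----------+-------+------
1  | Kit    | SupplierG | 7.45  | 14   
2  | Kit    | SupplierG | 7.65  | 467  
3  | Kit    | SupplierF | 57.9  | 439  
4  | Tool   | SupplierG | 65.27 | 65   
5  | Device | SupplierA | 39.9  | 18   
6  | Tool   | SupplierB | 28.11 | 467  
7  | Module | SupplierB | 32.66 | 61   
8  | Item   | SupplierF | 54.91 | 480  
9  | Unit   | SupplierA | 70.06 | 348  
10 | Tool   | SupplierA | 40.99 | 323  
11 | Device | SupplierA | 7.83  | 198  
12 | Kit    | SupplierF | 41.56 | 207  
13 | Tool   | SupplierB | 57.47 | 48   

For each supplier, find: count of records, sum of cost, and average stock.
SELECT supplier,
       COUNT(*) as cnt,
       SUM(cost) as total_cost,
       AVG(stock) as avg_stock
FROM products
GROUP BY supplier

Result:
  SupplierA: 4 records, 158.78 total cost, 221.75 avg stock
  SupplierB: 3 records, 118.24 total cost, 192.00 avg stock
  SupplierF: 3 records, 154.37 total cost, 375.33 avg stock
  SupplierG: 3 records, 80.37 total cost, 182.00 avg stock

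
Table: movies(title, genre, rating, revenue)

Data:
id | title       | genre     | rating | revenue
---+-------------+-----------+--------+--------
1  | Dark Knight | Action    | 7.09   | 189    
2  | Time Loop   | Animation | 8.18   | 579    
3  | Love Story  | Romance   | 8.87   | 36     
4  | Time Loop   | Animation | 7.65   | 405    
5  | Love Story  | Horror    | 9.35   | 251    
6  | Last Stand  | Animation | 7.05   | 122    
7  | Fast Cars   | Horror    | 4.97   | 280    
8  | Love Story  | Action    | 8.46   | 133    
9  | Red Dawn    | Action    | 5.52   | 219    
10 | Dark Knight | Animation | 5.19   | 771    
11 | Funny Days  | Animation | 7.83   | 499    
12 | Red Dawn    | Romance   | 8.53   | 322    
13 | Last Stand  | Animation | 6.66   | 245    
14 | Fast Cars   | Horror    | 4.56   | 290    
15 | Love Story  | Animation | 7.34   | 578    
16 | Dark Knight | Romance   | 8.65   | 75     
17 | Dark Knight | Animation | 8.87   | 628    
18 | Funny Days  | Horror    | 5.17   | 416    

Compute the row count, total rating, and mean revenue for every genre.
SELECT genre,
       COUNT(*) as cnt,
       SUM(rating) as total_rating,
       AVG(revenue) as avg_revenue
FROM movies
GROUP BY genre

Result:
  Action: 3 records, 21.07 total rating, 180.33 avg revenue
  Animation: 8 records, 58.77 total rating, 478.38 avg revenue
  Horror: 4 records, 24.05 total rating, 309.25 avg revenue
  Romance: 3 records, 26.05 total rating, 144.33 avg revenue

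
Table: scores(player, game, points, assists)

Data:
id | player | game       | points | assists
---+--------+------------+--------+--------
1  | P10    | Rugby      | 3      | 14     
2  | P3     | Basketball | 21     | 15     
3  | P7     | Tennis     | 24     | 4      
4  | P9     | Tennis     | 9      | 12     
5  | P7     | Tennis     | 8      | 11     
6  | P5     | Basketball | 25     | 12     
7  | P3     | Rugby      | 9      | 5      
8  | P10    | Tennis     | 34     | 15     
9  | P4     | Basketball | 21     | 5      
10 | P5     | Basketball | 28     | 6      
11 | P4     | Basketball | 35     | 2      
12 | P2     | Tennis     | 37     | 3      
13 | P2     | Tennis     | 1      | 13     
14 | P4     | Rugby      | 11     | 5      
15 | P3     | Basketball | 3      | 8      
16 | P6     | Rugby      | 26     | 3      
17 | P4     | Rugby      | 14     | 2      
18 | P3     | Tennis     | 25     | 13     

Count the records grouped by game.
SELECT game, COUNT(*) as count
FROM scores
GROUP BY game

Result:
  Basketball: 6
  Rugby: 5
  Tennis: 7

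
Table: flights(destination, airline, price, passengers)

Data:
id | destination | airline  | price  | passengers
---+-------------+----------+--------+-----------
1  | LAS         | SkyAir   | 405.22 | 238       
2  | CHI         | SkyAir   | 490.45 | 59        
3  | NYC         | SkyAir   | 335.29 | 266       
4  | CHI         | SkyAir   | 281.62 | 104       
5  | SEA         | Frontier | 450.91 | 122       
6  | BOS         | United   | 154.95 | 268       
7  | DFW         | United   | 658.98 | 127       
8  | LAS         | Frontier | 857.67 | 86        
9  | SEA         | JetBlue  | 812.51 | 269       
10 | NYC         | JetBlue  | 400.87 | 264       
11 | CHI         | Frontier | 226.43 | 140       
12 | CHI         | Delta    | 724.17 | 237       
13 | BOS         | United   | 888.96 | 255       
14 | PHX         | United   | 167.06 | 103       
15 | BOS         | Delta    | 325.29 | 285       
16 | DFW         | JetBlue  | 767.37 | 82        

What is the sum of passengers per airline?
SELECT airline, SUM(passengers) as result
FROM flights
GROUP BY airline

Result:
  Delta: 522
  Frontier: 348
  JetBlue: 615
  SkyAir: 667
  United: 753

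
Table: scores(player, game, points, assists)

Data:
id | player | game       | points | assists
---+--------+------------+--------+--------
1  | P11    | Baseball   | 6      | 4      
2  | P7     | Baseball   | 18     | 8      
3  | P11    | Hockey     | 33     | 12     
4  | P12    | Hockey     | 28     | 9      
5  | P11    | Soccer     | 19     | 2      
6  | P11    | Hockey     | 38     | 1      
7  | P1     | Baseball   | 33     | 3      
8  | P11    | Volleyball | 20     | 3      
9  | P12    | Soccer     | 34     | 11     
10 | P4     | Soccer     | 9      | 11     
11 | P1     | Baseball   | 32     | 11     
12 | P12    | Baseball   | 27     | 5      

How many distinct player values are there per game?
SELECT game, COUNT(DISTINCT player)
FROM scores
GROUP BY game

Result:
  Baseball: 4 distinct
  Hockey: 2 distinct
  Soccer: 3 distinct
  Volleyball: 1 distinct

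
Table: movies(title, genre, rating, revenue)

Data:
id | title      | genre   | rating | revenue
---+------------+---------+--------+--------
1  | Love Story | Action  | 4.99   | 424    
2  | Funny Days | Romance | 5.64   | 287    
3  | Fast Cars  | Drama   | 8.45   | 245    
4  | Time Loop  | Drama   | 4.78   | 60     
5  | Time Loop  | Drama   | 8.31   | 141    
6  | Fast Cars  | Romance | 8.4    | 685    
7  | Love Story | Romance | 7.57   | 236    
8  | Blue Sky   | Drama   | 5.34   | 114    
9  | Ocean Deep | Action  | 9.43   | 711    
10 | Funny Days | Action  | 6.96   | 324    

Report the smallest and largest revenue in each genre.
SELECT genre, MIN(revenue), MAX(revenue)
FROM movies
GROUP BY genre

Result:
  Action: min=324, max=711
  Drama: min=60, max=245
  Romance: min=236, max=685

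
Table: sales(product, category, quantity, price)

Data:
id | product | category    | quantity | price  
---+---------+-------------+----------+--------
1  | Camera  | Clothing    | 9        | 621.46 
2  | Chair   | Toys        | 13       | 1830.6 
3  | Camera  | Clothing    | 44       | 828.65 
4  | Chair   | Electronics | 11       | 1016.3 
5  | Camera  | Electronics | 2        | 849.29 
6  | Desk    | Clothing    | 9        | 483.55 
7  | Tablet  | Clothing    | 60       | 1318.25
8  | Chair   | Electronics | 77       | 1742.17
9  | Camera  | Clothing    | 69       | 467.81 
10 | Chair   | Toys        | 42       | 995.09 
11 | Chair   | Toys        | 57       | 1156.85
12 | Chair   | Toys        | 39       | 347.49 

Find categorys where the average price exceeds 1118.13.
SELECT category, AVG(price)
FROM sales
GROUP BY category
HAVING AVG(price) > 1118.13

Result:
  Electronics: avg=1202.59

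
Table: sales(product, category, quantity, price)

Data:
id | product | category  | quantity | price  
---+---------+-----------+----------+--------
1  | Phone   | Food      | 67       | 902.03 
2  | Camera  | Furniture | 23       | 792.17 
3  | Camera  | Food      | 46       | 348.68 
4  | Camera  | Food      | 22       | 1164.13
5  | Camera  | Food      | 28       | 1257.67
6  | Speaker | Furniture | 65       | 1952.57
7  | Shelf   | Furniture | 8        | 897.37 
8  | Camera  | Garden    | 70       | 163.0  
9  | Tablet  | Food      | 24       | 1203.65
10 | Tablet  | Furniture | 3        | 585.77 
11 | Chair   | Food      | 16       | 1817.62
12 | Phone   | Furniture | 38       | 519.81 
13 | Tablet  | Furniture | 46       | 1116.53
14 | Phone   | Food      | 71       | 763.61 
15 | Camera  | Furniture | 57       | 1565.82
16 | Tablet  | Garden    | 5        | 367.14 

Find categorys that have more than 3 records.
SELECT category, COUNT(*) as cnt
FROM sales
GROUP BY category
HAVING COUNT(*) > 3

Result:
  Food: 7
  Furniture: 7

Note: HAVING filters groups after aggregation, WHERE filters rows before.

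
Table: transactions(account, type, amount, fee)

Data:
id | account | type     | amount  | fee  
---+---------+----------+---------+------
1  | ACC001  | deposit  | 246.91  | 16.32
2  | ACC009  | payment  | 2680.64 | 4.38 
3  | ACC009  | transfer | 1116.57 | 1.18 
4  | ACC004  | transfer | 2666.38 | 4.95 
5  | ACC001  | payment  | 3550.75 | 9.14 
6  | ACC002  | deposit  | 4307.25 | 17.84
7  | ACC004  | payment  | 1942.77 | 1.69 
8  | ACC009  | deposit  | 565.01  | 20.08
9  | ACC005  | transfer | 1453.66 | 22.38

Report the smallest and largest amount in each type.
SELECT type, MIN(amount), MAX(amount)
FROM transactions
GROUP BY type

Result:
  deposit: min=246.91, max=4307.25
  payment: min=1942.77, max=3550.75
  transfer: min=1116.57, max=2666.38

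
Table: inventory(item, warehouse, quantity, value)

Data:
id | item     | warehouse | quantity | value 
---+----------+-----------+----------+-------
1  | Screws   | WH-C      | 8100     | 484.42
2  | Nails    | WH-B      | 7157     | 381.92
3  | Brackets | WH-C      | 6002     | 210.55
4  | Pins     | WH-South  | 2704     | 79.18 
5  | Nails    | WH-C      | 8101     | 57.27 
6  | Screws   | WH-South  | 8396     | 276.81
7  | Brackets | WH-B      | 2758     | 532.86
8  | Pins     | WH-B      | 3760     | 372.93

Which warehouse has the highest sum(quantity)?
SELECT warehouse, SUM(quantity) as val
FROM inventory
GROUP BY warehouse
ORDER BY val DESC
LIMIT 1

Result: WH-C with sum(quantity) = 22203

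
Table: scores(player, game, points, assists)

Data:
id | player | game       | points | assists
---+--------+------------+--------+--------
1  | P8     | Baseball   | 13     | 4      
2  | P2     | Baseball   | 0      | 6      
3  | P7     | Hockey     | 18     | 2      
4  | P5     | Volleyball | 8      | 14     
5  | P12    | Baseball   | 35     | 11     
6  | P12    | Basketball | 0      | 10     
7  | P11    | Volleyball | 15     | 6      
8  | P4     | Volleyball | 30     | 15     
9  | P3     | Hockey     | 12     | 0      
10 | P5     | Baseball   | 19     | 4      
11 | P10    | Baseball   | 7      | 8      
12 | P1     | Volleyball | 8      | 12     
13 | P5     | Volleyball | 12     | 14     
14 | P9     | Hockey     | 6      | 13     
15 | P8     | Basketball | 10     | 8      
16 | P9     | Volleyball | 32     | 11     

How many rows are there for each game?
SELECT game, COUNT(*) as count
FROM scores
GROUP BY game

Result:
  Baseball: 5
  Basketball: 2
  Hockey: 3
  Volleyball: 6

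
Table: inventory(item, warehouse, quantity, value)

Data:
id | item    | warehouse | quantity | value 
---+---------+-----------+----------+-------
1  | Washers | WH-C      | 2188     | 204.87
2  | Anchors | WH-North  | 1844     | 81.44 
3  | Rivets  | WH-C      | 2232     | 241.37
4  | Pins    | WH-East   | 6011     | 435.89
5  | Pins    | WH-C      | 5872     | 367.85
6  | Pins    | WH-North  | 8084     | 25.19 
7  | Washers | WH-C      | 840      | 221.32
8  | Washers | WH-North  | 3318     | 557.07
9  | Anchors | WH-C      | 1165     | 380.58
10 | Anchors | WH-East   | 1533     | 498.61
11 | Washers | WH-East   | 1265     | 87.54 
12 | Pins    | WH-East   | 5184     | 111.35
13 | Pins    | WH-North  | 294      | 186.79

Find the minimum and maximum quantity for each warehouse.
SELECT warehouse, MIN(quantity), MAX(quantity)
FROM inventory
GROUP BY warehouse

Result:
  WH-C: min=840, max=5872
  WH-East: min=1265, max=6011
  WH-North: min=294, max=8084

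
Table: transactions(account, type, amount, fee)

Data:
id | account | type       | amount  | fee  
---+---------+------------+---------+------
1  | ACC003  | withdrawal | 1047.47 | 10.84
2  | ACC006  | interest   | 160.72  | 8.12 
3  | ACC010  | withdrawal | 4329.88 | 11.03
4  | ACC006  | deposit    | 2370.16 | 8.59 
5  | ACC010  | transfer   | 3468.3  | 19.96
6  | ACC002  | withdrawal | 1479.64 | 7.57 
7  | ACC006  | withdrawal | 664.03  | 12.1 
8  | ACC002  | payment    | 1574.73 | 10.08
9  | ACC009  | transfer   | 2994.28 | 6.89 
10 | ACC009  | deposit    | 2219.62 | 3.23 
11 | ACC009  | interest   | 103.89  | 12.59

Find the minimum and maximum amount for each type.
SELECT type, MIN(amount), MAX(amount)
FROM transactions
GROUP BY type

Result:
  deposit: min=2219.62, max=2370.16
  interest: min=103.89, max=160.72
  payment: min=1574.73, max=1574.73
  transfer: min=2994.28, max=3468.30
  withdrawal: min=664.03, max=4329.88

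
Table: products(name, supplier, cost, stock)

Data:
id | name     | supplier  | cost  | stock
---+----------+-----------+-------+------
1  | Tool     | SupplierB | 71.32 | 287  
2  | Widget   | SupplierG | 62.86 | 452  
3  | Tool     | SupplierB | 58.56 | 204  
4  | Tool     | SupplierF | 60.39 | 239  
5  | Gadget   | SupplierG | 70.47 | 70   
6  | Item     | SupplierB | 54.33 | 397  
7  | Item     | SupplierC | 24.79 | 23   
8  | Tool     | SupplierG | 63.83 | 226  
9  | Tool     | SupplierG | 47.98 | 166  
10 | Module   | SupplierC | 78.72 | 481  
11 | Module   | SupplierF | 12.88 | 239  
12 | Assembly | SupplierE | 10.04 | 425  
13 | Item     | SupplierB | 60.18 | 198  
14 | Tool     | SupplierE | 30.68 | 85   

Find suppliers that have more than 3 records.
SELECT supplier, COUNT(*) as cnt
FROM products
GROUP BY supplier
HAVING COUNT(*) > 3

Result:
  SupplierB: 4
  SupplierG: 4

Note: HAVING filters groups after aggregation, WHERE filters rows before.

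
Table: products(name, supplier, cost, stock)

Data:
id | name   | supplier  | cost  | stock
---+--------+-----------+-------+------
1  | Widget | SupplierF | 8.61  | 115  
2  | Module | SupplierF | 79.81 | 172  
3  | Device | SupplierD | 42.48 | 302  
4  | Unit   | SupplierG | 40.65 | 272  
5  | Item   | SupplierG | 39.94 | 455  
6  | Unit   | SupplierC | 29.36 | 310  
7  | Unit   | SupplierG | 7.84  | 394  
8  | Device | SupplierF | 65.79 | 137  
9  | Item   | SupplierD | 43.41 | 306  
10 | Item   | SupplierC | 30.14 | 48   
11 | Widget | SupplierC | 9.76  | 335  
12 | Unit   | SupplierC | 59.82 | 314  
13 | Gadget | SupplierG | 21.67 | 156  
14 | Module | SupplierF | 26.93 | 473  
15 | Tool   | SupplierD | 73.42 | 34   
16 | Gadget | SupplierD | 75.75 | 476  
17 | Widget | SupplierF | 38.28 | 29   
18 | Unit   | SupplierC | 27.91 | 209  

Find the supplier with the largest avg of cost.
SELECT supplier, AVG(cost) as val
FROM products
GROUP BY supplier
ORDER BY val DESC
LIMIT 1

Result: SupplierD with avg(cost) = 58.77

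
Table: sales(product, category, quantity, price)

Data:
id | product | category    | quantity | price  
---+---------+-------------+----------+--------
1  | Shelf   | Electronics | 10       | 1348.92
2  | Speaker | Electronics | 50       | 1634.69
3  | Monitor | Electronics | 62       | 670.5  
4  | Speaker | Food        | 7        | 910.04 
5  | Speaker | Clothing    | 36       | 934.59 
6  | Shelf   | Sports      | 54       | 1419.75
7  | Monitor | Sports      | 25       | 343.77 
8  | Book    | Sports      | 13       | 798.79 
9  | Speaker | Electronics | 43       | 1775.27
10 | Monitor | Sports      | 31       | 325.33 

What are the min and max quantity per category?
SELECT category, MIN(quantity), MAX(quantity)
FROM sales
GROUP BY category

Result:
  Clothing: min=36, max=36
  Electronics: min=10, max=62
  Food: min=7, max=7
  Sports: min=13, max=54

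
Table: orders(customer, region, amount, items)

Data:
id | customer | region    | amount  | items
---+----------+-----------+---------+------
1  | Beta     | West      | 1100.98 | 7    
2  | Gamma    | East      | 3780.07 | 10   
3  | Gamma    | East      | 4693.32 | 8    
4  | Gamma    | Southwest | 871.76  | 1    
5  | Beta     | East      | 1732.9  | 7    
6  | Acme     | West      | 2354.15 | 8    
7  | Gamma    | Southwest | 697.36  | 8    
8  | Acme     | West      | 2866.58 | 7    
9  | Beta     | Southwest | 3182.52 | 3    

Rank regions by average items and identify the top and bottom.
SELECT region, AVG(items)
FROM orders
GROUP BY region
ORDER BY AVG(items)

All groups:
  Southwest: 4.00
  West: 7.33
  East: 8.33

Highest: East (8.33)
Lowest: Southwest (4.00)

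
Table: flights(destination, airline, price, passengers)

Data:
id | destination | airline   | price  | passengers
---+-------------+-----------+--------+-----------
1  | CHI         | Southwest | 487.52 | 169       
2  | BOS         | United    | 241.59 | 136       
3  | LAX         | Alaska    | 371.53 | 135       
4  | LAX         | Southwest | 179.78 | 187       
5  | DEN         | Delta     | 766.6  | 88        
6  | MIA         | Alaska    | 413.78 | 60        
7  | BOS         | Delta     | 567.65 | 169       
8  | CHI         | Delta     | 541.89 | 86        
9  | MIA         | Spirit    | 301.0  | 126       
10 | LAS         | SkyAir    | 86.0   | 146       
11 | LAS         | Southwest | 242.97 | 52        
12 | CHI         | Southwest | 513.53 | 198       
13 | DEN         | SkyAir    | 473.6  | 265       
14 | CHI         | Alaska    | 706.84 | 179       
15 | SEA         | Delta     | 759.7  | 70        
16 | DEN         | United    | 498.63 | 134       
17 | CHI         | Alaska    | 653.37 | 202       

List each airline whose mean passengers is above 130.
SELECT airline, AVG(passengers)
FROM flights
GROUP BY airline
HAVING AVG(passengers) > 130

Result:
  Alaska: avg=144.00
  SkyAir: avg=205.50
  Southwest: avg=151.50
  United: avg=135.00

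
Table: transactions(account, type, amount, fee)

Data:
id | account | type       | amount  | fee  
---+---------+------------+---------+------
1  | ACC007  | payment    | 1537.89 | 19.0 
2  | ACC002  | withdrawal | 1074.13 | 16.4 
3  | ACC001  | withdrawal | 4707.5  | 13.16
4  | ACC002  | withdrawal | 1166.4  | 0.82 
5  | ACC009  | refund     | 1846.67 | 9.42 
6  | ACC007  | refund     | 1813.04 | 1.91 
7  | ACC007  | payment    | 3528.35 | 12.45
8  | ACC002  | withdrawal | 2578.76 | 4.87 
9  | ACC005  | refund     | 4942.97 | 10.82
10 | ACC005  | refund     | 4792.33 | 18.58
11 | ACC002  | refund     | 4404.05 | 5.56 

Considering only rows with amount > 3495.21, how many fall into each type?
SELECT type, COUNT(*)
FROM transactions
WHERE amount > 3495.21
GROUP BY type

Note: WHERE filters rows before grouping.

Result:
  payment: 1
  refund: 3
  withdrawal: 1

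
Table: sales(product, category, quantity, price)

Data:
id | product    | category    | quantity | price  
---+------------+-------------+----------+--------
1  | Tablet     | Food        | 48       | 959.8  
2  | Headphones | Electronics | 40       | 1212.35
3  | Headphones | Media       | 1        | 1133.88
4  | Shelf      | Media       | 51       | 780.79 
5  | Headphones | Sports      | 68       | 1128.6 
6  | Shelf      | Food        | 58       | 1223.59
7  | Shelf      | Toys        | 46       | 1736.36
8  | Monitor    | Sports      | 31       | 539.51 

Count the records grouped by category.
SELECT category, COUNT(*) as count
FROM sales
GROUP BY category

Result:
  Electronics: 1
  Food: 2
  Media: 2
  Sports: 2
  Toys: 1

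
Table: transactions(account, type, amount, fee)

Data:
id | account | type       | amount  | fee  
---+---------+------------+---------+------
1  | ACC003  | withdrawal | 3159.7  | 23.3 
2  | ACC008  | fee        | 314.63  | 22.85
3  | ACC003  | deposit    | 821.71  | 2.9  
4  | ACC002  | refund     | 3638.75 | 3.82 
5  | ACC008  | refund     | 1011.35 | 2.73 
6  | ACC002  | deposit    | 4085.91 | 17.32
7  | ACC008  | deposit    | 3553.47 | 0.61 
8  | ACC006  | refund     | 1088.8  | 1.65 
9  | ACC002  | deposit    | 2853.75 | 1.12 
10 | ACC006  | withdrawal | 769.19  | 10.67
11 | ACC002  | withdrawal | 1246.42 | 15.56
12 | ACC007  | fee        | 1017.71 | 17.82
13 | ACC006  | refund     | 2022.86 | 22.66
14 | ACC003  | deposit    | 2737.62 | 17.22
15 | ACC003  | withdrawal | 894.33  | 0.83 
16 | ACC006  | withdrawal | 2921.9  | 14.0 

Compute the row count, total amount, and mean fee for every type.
SELECT type,
       COUNT(*) as cnt,
       SUM(amount) as total_amount,
       AVG(fee) as avg_fee
FROM transactions
GROUP BY type

Result:
  deposit: 5 records, 14052.46 total amount, 7.83 avg fee
  fee: 2 records, 1332.34 total amount, 20.34 avg fee
  refund: 4 records, 7761.76 total amount, 7.72 avg fee
  withdrawal: 5 records, 8991.54 total amount, 12.87 avg fee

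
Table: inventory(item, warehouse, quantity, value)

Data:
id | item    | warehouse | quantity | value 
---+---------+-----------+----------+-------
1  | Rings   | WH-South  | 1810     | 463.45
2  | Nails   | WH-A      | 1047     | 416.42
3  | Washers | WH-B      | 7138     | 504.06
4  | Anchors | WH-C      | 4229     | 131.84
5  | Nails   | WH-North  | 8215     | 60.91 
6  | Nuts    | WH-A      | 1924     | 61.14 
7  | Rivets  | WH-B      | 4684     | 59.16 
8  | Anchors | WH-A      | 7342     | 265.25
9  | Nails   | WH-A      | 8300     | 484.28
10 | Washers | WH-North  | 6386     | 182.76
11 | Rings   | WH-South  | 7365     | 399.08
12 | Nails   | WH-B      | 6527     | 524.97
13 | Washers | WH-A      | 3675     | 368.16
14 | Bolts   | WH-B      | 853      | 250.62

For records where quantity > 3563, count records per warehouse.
SELECT warehouse, COUNT(*)
FROM inventory
WHERE quantity > 3563
GROUP BY warehouse

Note: WHERE filters rows before grouping.

Result:
  WH-A: 3
  WH-B: 3
  WH-C: 1
  WH-North: 2
  WH-South: 1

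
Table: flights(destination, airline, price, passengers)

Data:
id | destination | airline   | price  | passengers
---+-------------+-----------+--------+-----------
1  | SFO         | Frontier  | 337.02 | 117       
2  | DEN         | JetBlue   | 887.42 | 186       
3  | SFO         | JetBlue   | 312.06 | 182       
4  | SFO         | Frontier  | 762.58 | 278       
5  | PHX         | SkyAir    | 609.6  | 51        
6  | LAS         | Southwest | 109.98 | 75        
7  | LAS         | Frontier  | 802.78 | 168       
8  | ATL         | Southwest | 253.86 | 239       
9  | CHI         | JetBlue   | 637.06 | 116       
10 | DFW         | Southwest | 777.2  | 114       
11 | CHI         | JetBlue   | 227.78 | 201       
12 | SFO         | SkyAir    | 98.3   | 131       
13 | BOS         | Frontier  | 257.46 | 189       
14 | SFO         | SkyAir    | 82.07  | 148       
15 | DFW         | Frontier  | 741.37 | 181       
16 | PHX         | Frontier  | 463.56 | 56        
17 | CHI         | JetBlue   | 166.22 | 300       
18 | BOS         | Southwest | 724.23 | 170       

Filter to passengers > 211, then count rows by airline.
SELECT airline, COUNT(*)
FROM flights
WHERE passengers > 211
GROUP BY airline

Note: WHERE filters rows before grouping.

Result:
  Frontier: 1
  JetBlue: 1
  Southwest: 1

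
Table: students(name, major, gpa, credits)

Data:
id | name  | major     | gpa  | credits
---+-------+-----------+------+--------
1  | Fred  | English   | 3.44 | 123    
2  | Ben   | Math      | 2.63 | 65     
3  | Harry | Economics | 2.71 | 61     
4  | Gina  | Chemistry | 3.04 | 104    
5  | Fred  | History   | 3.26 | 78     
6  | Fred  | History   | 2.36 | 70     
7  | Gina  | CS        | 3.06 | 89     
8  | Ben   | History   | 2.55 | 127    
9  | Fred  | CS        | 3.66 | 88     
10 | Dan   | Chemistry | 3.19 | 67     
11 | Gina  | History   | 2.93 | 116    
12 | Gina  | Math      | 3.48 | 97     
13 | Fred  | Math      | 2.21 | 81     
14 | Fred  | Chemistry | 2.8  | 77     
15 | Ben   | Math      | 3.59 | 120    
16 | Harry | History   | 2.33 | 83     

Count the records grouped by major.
SELECT major, COUNT(*) as count
FROM students
GROUP BY major

Result:
  CS: 2
  Chemistry: 3
  Economics: 1
  English: 1
  History: 5
  Math: 4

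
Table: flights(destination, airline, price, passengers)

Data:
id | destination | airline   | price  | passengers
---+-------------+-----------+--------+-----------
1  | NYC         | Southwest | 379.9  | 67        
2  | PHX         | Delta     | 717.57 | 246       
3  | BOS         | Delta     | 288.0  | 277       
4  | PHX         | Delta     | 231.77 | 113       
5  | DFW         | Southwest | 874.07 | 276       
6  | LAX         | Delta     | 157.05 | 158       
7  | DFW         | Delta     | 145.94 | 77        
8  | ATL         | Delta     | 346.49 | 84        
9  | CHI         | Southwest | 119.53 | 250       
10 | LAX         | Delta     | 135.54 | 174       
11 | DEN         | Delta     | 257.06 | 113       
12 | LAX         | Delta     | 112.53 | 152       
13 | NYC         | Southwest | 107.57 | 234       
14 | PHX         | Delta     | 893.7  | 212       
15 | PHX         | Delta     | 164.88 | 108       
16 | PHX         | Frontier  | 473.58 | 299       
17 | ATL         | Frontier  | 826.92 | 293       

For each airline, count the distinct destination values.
SELECT airline, COUNT(DISTINCT destination)
FROM flights
GROUP BY airline

Result:
  Delta: 6 distinct
  Frontier: 2 distinct
  Southwest: 3 distinct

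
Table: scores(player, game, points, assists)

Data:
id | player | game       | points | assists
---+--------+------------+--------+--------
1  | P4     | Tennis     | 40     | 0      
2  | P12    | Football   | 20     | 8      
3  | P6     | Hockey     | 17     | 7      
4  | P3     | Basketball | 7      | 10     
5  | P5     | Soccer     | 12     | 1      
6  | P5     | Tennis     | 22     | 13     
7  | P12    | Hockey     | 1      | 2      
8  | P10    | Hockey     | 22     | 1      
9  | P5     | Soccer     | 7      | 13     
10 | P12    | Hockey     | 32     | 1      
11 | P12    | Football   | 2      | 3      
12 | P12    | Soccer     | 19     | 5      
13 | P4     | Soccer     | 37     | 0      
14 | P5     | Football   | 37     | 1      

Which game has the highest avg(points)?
SELECT game, AVG(points) as val
FROM scores
GROUP BY game
ORDER BY val DESC
LIMIT 1

Result: Tennis with avg(points) = 31.00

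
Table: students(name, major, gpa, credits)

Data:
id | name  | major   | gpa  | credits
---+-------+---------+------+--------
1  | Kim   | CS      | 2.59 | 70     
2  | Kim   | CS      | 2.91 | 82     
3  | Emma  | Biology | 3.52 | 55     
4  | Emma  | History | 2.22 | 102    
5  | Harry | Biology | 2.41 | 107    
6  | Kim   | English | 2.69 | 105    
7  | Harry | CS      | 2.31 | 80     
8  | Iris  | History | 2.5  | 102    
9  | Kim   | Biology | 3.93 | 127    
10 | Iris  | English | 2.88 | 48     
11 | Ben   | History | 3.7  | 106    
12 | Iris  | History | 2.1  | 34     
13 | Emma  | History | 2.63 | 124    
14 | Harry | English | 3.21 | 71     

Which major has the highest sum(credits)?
SELECT major, SUM(credits) as val
FROM students
GROUP BY major
ORDER BY val DESC
LIMIT 1

Result: History with sum(credits) = 468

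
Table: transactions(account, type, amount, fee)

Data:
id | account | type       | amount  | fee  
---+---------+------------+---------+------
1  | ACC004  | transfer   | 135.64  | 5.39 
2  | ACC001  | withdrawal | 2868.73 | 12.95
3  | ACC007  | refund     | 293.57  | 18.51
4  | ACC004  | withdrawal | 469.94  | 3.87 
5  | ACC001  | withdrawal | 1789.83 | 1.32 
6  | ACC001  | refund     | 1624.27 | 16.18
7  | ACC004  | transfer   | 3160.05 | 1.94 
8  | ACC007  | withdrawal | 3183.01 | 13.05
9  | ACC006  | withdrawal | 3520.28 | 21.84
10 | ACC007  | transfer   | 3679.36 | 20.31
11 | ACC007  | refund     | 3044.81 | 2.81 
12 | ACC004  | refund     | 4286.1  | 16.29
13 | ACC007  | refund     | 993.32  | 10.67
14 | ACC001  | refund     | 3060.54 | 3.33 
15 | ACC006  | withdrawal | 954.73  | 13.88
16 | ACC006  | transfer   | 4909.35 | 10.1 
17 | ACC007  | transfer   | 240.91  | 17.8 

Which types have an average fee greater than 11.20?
SELECT type, AVG(fee)
FROM transactions
GROUP BY type
HAVING AVG(fee) > 11.20

Result:
  refund: avg=11.30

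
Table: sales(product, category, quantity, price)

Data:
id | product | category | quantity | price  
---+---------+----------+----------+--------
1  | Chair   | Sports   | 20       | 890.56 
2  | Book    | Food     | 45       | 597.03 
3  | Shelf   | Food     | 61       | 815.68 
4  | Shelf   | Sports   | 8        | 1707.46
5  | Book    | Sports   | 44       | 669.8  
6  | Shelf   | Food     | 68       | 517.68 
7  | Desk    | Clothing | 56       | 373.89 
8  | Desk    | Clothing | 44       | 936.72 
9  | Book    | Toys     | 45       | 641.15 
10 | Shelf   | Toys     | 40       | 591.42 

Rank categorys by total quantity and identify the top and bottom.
SELECT category, SUM(quantity)
FROM sales
GROUP BY category
ORDER BY SUM(quantity)

All groups:
  Sports: 72
  Toys: 85
  Clothing: 100
  Food: 174

Highest: Food (174)
Lowest: Sports (72)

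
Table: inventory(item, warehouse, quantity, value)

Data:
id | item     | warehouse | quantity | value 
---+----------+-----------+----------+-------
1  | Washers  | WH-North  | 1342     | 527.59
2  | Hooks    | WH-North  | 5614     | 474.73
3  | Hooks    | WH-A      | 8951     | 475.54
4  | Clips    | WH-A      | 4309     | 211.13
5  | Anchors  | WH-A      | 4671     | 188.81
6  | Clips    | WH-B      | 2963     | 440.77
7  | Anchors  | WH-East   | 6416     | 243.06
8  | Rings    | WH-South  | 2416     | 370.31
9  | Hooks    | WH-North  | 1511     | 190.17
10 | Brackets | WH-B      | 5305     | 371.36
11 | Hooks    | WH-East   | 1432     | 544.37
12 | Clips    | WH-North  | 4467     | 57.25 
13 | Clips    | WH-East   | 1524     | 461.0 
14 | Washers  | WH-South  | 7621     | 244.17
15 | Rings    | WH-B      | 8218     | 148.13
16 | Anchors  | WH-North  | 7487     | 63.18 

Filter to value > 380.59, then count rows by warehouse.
SELECT warehouse, COUNT(*)
FROM inventory
WHERE value > 380.59
GROUP BY warehouse

Note: WHERE filters rows before grouping.

Result:
  WH-A: 1
  WH-B: 1
  WH-East: 2
  WH-North: 2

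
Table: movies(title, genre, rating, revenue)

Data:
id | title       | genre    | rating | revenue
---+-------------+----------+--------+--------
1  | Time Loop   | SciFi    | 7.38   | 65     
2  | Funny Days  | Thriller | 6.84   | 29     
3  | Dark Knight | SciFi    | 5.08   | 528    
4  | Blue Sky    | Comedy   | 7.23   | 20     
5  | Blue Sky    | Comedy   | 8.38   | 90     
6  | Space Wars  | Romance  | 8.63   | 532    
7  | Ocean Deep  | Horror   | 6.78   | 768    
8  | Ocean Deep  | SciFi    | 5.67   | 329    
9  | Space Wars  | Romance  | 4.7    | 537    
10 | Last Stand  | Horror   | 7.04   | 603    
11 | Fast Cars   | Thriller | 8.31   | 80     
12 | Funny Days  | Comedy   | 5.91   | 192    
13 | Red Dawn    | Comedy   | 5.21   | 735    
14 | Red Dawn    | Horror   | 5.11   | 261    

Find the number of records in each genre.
SELECT genre, COUNT(*) as count
FROM movies
GROUP BY genre

Result:
  Comedy: 4
  Horror: 3
  Romance: 2
  SciFi: 3
  Thriller: 2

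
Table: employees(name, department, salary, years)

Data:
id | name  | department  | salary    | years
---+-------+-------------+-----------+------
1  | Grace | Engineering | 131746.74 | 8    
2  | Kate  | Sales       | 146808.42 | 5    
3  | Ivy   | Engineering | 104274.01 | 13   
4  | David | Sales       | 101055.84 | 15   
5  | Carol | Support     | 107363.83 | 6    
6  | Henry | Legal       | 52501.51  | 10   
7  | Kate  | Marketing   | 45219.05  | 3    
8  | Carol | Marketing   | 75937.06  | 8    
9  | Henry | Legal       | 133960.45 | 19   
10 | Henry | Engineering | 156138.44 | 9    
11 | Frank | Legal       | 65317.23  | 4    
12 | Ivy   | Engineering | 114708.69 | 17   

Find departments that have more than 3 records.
SELECT department, COUNT(*) as cnt
FROM employees
GROUP BY department
HAVING COUNT(*) > 3

Result:
  Engineering: 4

Note: HAVING filters groups after aggregation, WHERE filters rows before.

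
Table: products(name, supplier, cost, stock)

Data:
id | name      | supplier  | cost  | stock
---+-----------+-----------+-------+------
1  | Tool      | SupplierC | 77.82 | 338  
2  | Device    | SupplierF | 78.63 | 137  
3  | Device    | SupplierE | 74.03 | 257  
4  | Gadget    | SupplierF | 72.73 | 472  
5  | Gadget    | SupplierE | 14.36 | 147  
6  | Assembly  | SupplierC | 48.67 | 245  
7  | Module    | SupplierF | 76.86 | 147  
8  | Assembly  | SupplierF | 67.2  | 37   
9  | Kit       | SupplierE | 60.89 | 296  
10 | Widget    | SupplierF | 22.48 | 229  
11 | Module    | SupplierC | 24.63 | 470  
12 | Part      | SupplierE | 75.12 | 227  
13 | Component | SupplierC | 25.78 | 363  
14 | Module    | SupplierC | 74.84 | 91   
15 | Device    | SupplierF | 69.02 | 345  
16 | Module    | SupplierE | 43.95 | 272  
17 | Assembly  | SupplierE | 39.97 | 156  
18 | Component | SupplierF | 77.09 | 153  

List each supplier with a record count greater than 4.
SELECT supplier, COUNT(*) as cnt
FROM products
GROUP BY supplier
HAVING COUNT(*) > 4

Result:
  SupplierC: 5
  SupplierE: 6
  SupplierF: 7

Note: HAVING filters groups after aggregation, WHERE filters rows before.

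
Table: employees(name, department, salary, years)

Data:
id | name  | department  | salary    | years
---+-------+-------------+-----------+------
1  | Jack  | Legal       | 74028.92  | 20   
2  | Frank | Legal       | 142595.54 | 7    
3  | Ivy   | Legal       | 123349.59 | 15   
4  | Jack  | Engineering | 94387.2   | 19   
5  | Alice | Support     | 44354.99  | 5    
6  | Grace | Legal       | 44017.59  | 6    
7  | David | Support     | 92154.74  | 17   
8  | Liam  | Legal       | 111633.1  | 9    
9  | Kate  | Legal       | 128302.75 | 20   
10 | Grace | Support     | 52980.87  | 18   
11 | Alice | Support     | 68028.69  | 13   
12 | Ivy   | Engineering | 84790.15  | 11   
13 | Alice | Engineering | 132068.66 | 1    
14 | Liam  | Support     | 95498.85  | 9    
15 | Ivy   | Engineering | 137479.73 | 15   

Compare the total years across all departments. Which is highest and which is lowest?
SELECT department, SUM(years)
FROM employees
GROUP BY department
ORDER BY SUM(years)

All groups:
  Engineering: 46
  Support: 62
  Legal: 77

Highest: Legal (77)
Lowest: Engineering (46)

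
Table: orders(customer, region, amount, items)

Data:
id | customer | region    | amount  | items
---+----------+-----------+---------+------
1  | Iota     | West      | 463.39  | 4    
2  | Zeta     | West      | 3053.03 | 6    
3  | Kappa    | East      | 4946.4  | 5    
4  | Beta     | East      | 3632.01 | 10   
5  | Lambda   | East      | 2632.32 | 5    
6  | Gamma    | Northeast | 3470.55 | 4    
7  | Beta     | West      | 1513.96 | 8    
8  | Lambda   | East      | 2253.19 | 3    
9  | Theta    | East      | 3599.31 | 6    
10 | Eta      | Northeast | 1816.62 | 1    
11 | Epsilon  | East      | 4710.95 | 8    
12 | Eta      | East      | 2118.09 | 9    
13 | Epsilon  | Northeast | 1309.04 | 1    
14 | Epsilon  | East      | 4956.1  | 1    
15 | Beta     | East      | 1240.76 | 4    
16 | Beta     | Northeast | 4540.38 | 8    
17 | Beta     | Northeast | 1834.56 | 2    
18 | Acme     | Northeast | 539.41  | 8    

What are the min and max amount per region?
SELECT region, MIN(amount), MAX(amount)
FROM orders
GROUP BY region

Result:
  East: min=1240.76, max=4956.10
  Northeast: min=539.41, max=4540.38
  West: min=463.39, max=3053.03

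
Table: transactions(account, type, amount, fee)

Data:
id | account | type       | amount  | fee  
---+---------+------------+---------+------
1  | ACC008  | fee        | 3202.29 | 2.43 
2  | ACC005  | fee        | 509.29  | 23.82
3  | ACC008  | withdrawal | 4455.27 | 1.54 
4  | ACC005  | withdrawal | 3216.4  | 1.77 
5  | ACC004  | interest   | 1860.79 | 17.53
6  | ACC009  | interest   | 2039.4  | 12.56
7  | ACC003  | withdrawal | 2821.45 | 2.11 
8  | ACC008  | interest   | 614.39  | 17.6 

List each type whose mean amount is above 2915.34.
SELECT type, AVG(amount)
FROM transactions
GROUP BY type
HAVING AVG(amount) > 2915.34

Result:
  withdrawal: avg=3497.71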